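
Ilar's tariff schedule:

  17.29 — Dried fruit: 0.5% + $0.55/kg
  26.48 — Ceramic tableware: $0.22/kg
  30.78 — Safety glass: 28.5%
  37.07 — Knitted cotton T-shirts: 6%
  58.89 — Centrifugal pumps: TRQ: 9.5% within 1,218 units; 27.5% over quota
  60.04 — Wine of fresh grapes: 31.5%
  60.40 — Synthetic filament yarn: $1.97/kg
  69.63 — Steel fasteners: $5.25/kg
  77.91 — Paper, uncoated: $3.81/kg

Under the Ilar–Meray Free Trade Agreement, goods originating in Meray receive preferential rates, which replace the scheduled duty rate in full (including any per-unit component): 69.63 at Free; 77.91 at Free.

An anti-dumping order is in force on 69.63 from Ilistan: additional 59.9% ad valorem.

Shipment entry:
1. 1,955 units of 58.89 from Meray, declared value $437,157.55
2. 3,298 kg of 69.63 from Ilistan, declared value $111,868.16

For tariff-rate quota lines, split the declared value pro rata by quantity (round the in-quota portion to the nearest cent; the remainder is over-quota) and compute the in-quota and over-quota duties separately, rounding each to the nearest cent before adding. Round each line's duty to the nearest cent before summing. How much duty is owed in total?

Line 1 (58.89, Meray, 1,955 units, $437,157.55):
Code 58.89 is under a tariff-rate quota (threshold 1,218 units). In-quota: 1,218 units at 9.5%; over-quota: 737 units at 27.5%.
Pro-rata value split: in-quota = $437,157.55 × 1,218/1,955 = $272,356.98; over-quota = $437,157.55 − $272,356.98 = $164,800.57.
In-quota duty = $272,356.98 × 9.5% = $25,873.91. Over-quota duty = $164,800.57 × 27.5% = $45,320.16.
Line duty = $25,873.91 + $45,320.16 = $71,194.07.
Line 2 (69.63, Ilistan, 3,298 kg, $111,868.16):
Base rate for 69.63 is $5.25/kg.
69.63 has an FTA preferential rate, but origin Ilistan is not Meray; base rate stands.
Additional duty on 69.63 from Ilistan: +59.9% ad valorem. Applied ad valorem rate = 59.9%.
Duty = $111,868.16 × 59.9% + 3,298 × $5.25 = $84,323.53.
Total = $71,194.07 + $84,323.53 = $155,517.60.

$155,517.60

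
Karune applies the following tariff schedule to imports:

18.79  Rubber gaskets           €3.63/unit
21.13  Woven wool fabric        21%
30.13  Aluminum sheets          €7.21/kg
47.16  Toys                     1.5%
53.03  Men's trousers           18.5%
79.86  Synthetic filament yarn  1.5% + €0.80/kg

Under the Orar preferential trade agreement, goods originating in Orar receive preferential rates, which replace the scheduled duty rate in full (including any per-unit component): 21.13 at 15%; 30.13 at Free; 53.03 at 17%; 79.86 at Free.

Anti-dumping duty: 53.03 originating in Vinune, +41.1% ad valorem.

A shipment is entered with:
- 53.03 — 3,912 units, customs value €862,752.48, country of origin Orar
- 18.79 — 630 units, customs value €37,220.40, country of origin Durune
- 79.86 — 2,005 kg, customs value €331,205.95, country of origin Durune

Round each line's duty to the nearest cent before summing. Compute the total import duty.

€155,526.91

Line 1 (53.03, Orar, 3,912 units, €862,752.48):
Base rate for 53.03 is 18.5%.
Origin Orar qualifies under the Karune–Orar agreement and 53.03 is covered: preferential rate 17% applies instead.
The additional-duty order on 53.03 targets Vinune, not Orar; it does not apply.
Duty = €862,752.48 × 17% = €146,667.92.
Line 2 (18.79, Durune, 630 units, €37,220.40):
Base rate for 18.79 is €3.63/unit.
Duty = 630 × €3.63 = €2,286.90.
Line 3 (79.86, Durune, 2,005 kg, €331,205.95):
Base rate for 79.86 is 1.5% + €0.80/kg.
79.86 has an FTA preferential rate, but origin Durune is not Orar; base rate stands.
Duty = €331,205.95 × 1.5% + 2,005 × €0.80 = €6,572.09.
Total = €146,667.92 + €2,286.90 + €6,572.09 = €155,526.91.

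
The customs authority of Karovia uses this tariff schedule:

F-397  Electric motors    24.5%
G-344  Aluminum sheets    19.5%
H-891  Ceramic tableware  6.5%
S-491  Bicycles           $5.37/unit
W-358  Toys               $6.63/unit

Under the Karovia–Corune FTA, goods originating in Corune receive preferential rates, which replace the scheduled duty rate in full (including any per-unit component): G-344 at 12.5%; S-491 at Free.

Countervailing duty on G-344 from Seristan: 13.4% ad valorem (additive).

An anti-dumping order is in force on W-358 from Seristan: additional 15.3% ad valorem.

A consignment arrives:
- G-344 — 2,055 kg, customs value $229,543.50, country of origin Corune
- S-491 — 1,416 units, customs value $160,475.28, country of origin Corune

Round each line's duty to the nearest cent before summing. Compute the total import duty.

$28,692.94

Line 1 (G-344, Corune, 2,055 kg, $229,543.50):
Base rate for G-344 is 19.5%.
Origin Corune qualifies under the Karovia–Corune agreement and G-344 is covered: preferential rate 12.5% applies instead.
The additional-duty order on G-344 targets Seristan, not Corune; it does not apply.
Duty = $229,543.50 × 12.5% = $28,692.94.
Line 2 (S-491, Corune, 1,416 units, $160,475.28):
Base rate for S-491 is $5.37/unit.
Origin Corune qualifies under the Karovia–Corune agreement and S-491 is covered: preferential rate Free applies instead.
Duty = $160,475.28 × 0% = $0.00.
Total = $28,692.94 + $0.00 = $28,692.94.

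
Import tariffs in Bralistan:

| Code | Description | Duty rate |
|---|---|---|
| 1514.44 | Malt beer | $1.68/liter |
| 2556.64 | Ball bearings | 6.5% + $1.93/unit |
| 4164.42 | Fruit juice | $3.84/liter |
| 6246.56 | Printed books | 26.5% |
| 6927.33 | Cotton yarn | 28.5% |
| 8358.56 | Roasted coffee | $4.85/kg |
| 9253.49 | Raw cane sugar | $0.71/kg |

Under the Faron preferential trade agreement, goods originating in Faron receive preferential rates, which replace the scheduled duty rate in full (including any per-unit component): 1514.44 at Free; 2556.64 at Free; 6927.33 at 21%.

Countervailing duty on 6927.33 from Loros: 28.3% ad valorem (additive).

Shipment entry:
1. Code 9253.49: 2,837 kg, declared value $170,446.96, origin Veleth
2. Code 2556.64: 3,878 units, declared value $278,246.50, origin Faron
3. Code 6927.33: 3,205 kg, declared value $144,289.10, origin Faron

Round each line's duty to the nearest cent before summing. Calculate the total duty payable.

$32,314.98

Line 1 (9253.49, Veleth, 2,837 kg, $170,446.96):
Base rate for 9253.49 is $0.71/kg.
Duty = 2,837 × $0.71 = $2,014.27.
Line 2 (2556.64, Faron, 3,878 units, $278,246.50):
Base rate for 2556.64 is 6.5% + $1.93/unit.
Origin Faron qualifies under the Bralistan–Faron agreement and 2556.64 is covered: preferential rate Free applies instead.
Duty = $278,246.50 × 0% = $0.00.
Line 3 (6927.33, Faron, 3,205 kg, $144,289.10):
Base rate for 6927.33 is 28.5%.
Origin Faron qualifies under the Bralistan–Faron agreement and 6927.33 is covered: preferential rate 21% applies instead.
The additional-duty order on 6927.33 targets Loros, not Faron; it does not apply.
Duty = $144,289.10 × 21% = $30,300.71.
Total = $2,014.27 + $0.00 + $30,300.71 = $32,314.98.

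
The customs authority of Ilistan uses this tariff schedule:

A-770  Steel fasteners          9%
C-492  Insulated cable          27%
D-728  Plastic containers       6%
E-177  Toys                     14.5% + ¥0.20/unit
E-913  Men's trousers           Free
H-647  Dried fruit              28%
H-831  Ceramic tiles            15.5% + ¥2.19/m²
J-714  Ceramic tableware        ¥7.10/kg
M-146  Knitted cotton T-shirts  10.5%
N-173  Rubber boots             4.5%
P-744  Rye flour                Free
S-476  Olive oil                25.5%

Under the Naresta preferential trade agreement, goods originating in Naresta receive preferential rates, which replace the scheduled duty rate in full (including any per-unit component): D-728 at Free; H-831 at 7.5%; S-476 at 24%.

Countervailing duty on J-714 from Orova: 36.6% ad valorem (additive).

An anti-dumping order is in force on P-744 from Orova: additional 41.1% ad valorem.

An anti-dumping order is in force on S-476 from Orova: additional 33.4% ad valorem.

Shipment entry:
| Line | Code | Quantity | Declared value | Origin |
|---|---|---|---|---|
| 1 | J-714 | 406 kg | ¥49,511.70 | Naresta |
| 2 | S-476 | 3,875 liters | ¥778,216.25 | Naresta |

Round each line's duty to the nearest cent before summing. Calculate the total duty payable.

¥189,654.50

Line 1 (J-714, Naresta, 406 kg, ¥49,511.70):
Base rate for J-714 is ¥7.10/kg.
Origin Naresta is the FTA partner but J-714 is not on the preference list; base rate stands.
The additional-duty order on J-714 targets Orova, not Naresta; it does not apply.
Duty = 406 × ¥7.10 = ¥2,882.60.
Line 2 (S-476, Naresta, 3,875 liters, ¥778,216.25):
Base rate for S-476 is 25.5%.
Origin Naresta qualifies under the Ilistan–Naresta agreement and S-476 is covered: preferential rate 24% applies instead.
The additional-duty order on S-476 targets Orova, not Naresta; it does not apply.
Duty = ¥778,216.25 × 24% = ¥186,771.90.
Total = ¥2,882.60 + ¥186,771.90 = ¥189,654.50.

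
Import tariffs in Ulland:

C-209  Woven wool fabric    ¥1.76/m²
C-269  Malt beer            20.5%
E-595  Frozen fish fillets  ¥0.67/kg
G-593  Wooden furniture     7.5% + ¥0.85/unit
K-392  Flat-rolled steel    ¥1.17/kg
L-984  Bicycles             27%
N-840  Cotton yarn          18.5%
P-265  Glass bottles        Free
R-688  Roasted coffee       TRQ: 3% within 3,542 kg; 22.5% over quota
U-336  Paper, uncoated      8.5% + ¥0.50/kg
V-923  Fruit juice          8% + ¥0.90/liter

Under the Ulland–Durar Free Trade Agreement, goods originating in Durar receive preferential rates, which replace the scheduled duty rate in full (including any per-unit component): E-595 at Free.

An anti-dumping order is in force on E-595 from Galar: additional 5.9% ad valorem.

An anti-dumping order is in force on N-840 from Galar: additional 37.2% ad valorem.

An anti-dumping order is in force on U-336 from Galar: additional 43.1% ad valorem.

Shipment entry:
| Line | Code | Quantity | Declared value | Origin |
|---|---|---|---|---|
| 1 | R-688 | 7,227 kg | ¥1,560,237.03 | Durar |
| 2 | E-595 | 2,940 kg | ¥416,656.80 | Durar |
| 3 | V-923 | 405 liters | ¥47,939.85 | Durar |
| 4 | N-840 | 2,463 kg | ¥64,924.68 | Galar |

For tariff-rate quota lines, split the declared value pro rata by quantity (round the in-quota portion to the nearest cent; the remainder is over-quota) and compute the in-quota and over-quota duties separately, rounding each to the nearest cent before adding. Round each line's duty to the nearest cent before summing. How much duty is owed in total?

Line 1 (R-688, Durar, 7,227 kg, ¥1,560,237.03):
Code R-688 is under a tariff-rate quota (threshold 3,542 kg). In-quota: 3,542 kg at 3%; over-quota: 3,685 kg at 22.5%.
Pro-rata value split: in-quota = ¥1,560,237.03 × 3,542/7,227 = ¥764,682.38; over-quota = ¥1,560,237.03 − ¥764,682.38 = ¥795,554.65.
In-quota duty = ¥764,682.38 × 3% = ¥22,940.47. Over-quota duty = ¥795,554.65 × 22.5% = ¥178,999.80.
Line duty = ¥22,940.47 + ¥178,999.80 = ¥201,940.27.
Line 2 (E-595, Durar, 2,940 kg, ¥416,656.80):
Base rate for E-595 is ¥0.67/kg.
Origin Durar qualifies under the Ulland–Durar agreement and E-595 is covered: preferential rate Free applies instead.
The additional-duty order on E-595 targets Galar, not Durar; it does not apply.
Duty = ¥416,656.80 × 0% = ¥0.00.
Line 3 (V-923, Durar, 405 liters, ¥47,939.85):
Base rate for V-923 is 8% + ¥0.90/liter.
Origin Durar is the FTA partner but V-923 is not on the preference list; base rate stands.
Duty = ¥47,939.85 × 8% + 405 × ¥0.90 = ¥4,199.69.
Line 4 (N-840, Galar, 2,463 kg, ¥64,924.68):
Base rate for N-840 is 18.5%.
Additional duty on N-840 from Galar: +37.2%. Applied ad valorem rate: 18.5% + 37.2% = 55.7%.
Duty = ¥64,924.68 × 55.7% = ¥36,163.05.
Total = ¥201,940.27 + ¥0.00 + ¥4,199.69 + ¥36,163.05 = ¥242,303.01.

¥242,303.01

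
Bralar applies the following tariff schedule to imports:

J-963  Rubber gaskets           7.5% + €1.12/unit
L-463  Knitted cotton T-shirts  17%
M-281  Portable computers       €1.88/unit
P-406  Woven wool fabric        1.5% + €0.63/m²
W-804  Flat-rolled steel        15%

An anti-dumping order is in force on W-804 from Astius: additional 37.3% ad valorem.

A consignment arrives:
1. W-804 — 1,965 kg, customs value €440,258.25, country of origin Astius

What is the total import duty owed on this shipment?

€230,255.06

Line 1 (W-804, Astius, 1,965 kg, €440,258.25):
Base rate for W-804 is 15%.
Additional duty on W-804 from Astius: +37.3%. Applied ad valorem rate: 15% + 37.3% = 52.3%.
Duty = €440,258.25 × 52.3% = €230,255.06.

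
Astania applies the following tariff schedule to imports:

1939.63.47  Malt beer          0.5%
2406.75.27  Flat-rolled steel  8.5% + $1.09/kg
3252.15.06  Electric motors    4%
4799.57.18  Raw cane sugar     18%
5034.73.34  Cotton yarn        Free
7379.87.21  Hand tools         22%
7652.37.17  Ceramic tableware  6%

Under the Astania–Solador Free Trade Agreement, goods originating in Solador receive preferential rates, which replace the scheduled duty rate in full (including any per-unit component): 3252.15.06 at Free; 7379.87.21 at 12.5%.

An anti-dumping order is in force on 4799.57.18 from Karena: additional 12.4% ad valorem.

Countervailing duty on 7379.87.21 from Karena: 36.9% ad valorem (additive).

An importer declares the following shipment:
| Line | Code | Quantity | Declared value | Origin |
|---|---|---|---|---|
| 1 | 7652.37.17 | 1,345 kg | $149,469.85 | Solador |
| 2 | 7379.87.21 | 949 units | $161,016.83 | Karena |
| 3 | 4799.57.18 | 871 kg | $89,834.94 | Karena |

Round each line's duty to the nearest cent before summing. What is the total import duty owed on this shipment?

Line 1 (7652.37.17, Solador, 1,345 kg, $149,469.85):
Base rate for 7652.37.17 is 6%.
Origin Solador is the FTA partner but 7652.37.17 is not on the preference list; base rate stands.
Duty = $149,469.85 × 6% = $8,968.19.
Line 2 (7379.87.21, Karena, 949 units, $161,016.83):
Base rate for 7379.87.21 is 22%.
7379.87.21 has an FTA preferential rate, but origin Karena is not Solador; base rate stands.
Additional duty on 7379.87.21 from Karena: +36.9%. Applied ad valorem rate: 22% + 36.9% = 58.9%.
Duty = $161,016.83 × 58.9% = $94,838.91.
Line 3 (4799.57.18, Karena, 871 kg, $89,834.94):
Base rate for 4799.57.18 is 18%.
Additional duty on 4799.57.18 from Karena: +12.4%. Applied ad valorem rate: 18% + 12.4% = 30.4%.
Duty = $89,834.94 × 30.4% = $27,309.82.
Total = $8,968.19 + $94,838.91 + $27,309.82 = $131,116.92.

$131,116.92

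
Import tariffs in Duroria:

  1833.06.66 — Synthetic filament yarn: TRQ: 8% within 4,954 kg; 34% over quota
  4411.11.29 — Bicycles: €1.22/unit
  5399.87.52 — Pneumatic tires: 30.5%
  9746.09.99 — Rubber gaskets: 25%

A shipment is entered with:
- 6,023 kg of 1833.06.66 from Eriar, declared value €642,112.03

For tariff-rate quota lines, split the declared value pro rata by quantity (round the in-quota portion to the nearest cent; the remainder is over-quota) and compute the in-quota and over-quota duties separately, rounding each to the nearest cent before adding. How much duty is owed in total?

Line 1 (1833.06.66, Eriar, 6,023 kg, €642,112.03):
Code 1833.06.66 is under a tariff-rate quota (threshold 4,954 kg). In-quota: 4,954 kg at 8%; over-quota: 1,069 kg at 34%.
Pro-rata value split: in-quota = €642,112.03 × 4,954/6,023 = €528,145.94; over-quota = €642,112.03 − €528,145.94 = €113,966.09.
In-quota duty = €528,145.94 × 8% = €42,251.68. Over-quota duty = €113,966.09 × 34% = €38,748.47.
Line duty = €42,251.68 + €38,748.47 = €81,000.15.

€81,000.15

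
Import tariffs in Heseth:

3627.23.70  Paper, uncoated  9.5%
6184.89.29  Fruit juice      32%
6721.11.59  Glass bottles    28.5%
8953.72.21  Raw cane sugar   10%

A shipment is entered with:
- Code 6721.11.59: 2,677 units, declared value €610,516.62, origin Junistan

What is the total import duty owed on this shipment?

Line 1 (6721.11.59, Junistan, 2,677 units, €610,516.62):
Base rate for 6721.11.59 is 28.5%.
Duty = €610,516.62 × 28.5% = €173,997.24.

€173,997.24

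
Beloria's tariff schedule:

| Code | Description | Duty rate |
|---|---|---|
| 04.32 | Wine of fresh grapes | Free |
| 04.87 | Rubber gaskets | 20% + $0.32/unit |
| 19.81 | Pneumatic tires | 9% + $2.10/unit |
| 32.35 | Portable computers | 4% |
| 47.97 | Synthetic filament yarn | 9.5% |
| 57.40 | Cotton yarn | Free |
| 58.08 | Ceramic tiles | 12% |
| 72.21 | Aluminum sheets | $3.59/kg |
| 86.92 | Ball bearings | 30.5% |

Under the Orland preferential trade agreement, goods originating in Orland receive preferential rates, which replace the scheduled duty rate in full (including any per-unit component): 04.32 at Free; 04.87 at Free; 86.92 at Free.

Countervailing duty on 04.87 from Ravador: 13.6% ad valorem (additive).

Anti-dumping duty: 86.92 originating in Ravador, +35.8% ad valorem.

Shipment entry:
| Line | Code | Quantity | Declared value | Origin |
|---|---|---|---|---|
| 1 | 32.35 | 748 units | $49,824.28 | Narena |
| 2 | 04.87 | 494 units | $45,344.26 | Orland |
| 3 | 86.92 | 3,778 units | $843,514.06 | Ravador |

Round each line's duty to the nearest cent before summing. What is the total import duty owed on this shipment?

Line 1 (32.35, Narena, 748 units, $49,824.28):
Base rate for 32.35 is 4%.
Duty = $49,824.28 × 4% = $1,992.97.
Line 2 (04.87, Orland, 494 units, $45,344.26):
Base rate for 04.87 is 20% + $0.32/unit.
Origin Orland qualifies under the Beloria–Orland agreement and 04.87 is covered: preferential rate Free applies instead.
The additional-duty order on 04.87 targets Ravador, not Orland; it does not apply.
Duty = $45,344.26 × 0% = $0.00.
Line 3 (86.92, Ravador, 3,778 units, $843,514.06):
Base rate for 86.92 is 30.5%.
86.92 has an FTA preferential rate, but origin Ravador is not Orland; base rate stands.
Additional duty on 86.92 from Ravador: +35.8%. Applied ad valorem rate: 30.5% + 35.8% = 66.3%.
Duty = $843,514.06 × 66.3% = $559,249.82.
Total = $1,992.97 + $0.00 + $559,249.82 = $561,242.79.

$561,242.79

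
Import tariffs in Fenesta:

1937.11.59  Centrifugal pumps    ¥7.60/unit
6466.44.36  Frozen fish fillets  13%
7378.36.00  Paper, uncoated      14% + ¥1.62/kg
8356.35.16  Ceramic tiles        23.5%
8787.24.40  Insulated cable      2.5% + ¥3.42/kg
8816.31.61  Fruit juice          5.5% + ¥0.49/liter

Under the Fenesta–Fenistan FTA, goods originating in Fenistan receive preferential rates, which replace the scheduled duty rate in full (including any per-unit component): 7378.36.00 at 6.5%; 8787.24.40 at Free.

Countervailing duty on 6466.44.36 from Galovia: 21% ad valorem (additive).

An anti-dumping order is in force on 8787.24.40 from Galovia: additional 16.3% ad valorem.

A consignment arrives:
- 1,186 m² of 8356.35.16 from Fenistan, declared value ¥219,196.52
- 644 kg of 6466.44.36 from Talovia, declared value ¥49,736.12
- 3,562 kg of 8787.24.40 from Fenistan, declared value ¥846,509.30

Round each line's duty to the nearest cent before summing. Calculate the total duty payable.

Line 1 (8356.35.16, Fenistan, 1,186 m², ¥219,196.52):
Base rate for 8356.35.16 is 23.5%.
Origin Fenistan is the FTA partner but 8356.35.16 is not on the preference list; base rate stands.
Duty = ¥219,196.52 × 23.5% = ¥51,511.18.
Line 2 (6466.44.36, Talovia, 644 kg, ¥49,736.12):
Base rate for 6466.44.36 is 13%.
The additional-duty order on 6466.44.36 targets Galovia, not Talovia; it does not apply.
Duty = ¥49,736.12 × 13% = ¥6,465.70.
Line 3 (8787.24.40, Fenistan, 3,562 kg, ¥846,509.30):
Base rate for 8787.24.40 is 2.5% + ¥3.42/kg.
Origin Fenistan qualifies under the Fenesta–Fenistan agreement and 8787.24.40 is covered: preferential rate Free applies instead.
The additional-duty order on 8787.24.40 targets Galovia, not Fenistan; it does not apply.
Duty = ¥846,509.30 × 0% = ¥0.00.
Total = ¥51,511.18 + ¥6,465.70 + ¥0.00 = ¥57,976.88.

¥57,976.88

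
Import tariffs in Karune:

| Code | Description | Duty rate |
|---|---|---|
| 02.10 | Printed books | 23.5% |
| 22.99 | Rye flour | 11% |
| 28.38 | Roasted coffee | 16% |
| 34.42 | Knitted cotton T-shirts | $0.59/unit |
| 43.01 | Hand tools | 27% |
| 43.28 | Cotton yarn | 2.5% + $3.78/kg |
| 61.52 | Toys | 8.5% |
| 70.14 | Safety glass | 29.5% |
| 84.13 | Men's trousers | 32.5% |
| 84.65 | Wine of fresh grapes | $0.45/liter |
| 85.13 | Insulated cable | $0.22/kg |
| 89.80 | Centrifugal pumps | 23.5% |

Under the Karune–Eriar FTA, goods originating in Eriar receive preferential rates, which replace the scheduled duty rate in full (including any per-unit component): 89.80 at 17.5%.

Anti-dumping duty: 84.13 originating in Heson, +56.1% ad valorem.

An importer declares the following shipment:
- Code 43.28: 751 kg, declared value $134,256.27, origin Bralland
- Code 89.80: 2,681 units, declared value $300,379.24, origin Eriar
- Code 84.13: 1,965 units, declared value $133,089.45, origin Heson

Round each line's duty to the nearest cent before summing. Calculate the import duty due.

$176,678.81

Line 1 (43.28, Bralland, 751 kg, $134,256.27):
Base rate for 43.28 is 2.5% + $3.78/kg.
Duty = $134,256.27 × 2.5% + 751 × $3.78 = $6,195.19.
Line 2 (89.80, Eriar, 2,681 units, $300,379.24):
Base rate for 89.80 is 23.5%.
Origin Eriar qualifies under the Karune–Eriar agreement and 89.80 is covered: preferential rate 17.5% applies instead.
Duty = $300,379.24 × 17.5% = $52,566.37.
Line 3 (84.13, Heson, 1,965 units, $133,089.45):
Base rate for 84.13 is 32.5%.
Additional duty on 84.13 from Heson: +56.1%. Applied ad valorem rate: 32.5% + 56.1% = 88.6%.
Duty = $133,089.45 × 88.6% = $117,917.25.
Total = $6,195.19 + $52,566.37 + $117,917.25 = $176,678.81.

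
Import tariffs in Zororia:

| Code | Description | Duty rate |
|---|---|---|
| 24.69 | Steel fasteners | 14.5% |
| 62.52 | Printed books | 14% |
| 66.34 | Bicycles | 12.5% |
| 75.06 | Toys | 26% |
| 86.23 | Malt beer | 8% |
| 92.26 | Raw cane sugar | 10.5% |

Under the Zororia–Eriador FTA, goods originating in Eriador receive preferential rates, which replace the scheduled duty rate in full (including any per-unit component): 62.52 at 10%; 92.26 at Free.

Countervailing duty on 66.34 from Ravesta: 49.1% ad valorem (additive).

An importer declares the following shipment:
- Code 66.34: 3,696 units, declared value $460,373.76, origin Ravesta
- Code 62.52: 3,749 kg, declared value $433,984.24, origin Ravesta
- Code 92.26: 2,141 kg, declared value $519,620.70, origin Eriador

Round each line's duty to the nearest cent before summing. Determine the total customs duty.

$344,348.03

Line 1 (66.34, Ravesta, 3,696 units, $460,373.76):
Base rate for 66.34 is 12.5%.
Additional duty on 66.34 from Ravesta: +49.1%. Applied ad valorem rate: 12.5% + 49.1% = 61.6%.
Duty = $460,373.76 × 61.6% = $283,590.24.
Line 2 (62.52, Ravesta, 3,749 kg, $433,984.24):
Base rate for 62.52 is 14%.
62.52 has an FTA preferential rate, but origin Ravesta is not Eriador; base rate stands.
Duty = $433,984.24 × 14% = $60,757.79.
Line 3 (92.26, Eriador, 2,141 kg, $519,620.70):
Base rate for 92.26 is 10.5%.
Origin Eriador qualifies under the Zororia–Eriador agreement and 92.26 is covered: preferential rate Free applies instead.
Duty = $519,620.70 × 0% = $0.00.
Total = $283,590.24 + $60,757.79 + $0.00 = $344,348.03.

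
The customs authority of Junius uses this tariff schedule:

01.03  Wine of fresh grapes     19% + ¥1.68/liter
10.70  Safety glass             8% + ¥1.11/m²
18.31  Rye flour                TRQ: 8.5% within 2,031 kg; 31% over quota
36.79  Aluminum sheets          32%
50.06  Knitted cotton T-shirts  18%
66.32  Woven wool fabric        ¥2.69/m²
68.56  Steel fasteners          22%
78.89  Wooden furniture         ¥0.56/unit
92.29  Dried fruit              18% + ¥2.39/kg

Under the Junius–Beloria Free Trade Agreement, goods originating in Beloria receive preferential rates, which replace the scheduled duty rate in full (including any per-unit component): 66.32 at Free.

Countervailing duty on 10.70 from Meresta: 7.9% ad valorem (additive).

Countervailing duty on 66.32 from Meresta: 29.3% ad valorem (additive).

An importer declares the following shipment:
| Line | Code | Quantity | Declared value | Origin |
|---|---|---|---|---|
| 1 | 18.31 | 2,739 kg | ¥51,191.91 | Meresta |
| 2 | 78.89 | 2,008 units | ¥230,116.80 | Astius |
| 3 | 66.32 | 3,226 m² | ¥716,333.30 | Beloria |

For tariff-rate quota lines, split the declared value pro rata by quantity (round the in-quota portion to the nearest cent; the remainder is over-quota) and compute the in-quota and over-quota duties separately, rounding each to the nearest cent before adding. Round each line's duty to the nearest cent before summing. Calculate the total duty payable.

Line 1 (18.31, Meresta, 2,739 kg, ¥51,191.91):
Code 18.31 is under a tariff-rate quota (threshold 2,031 kg). In-quota: 2,031 kg at 8.5%; over-quota: 708 kg at 31%.
Pro-rata value split: in-quota = ¥51,191.91 × 2,031/2,739 = ¥37,959.39; over-quota = ¥51,191.91 − ¥37,959.39 = ¥13,232.52.
In-quota duty = ¥37,959.39 × 8.5% = ¥3,226.55. Over-quota duty = ¥13,232.52 × 31% = ¥4,102.08.
Line duty = ¥3,226.55 + ¥4,102.08 = ¥7,328.63.
Line 2 (78.89, Astius, 2,008 units, ¥230,116.80):
Base rate for 78.89 is ¥0.56/unit.
Duty = 2,008 × ¥0.56 = ¥1,124.48.
Line 3 (66.32, Beloria, 3,226 m², ¥716,333.30):
Base rate for 66.32 is ¥2.69/m².
Origin Beloria qualifies under the Junius–Beloria agreement and 66.32 is covered: preferential rate Free applies instead.
The additional-duty order on 66.32 targets Meresta, not Beloria; it does not apply.
Duty = ¥716,333.30 × 0% = ¥0.00.
Total = ¥7,328.63 + ¥1,124.48 + ¥0.00 = ¥8,453.11.

¥8,453.11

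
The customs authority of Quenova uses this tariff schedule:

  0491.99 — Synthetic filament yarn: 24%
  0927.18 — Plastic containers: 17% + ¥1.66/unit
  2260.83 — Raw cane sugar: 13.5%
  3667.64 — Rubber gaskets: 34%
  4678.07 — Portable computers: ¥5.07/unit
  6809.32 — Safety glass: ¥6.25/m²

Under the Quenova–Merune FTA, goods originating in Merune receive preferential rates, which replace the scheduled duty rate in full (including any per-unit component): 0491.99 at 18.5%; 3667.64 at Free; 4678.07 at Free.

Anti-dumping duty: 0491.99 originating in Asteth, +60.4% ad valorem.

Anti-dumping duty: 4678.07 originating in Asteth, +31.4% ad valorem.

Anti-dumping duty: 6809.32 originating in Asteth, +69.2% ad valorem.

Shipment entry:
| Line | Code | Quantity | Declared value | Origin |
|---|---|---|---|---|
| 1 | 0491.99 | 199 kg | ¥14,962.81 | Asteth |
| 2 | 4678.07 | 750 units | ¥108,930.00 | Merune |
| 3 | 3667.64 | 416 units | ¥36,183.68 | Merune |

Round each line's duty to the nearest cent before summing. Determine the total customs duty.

Line 1 (0491.99, Asteth, 199 kg, ¥14,962.81):
Base rate for 0491.99 is 24%.
0491.99 has an FTA preferential rate, but origin Asteth is not Merune; base rate stands.
Additional duty on 0491.99 from Asteth: +60.4%. Applied ad valorem rate: 24% + 60.4% = 84.4%.
Duty = ¥14,962.81 × 84.4% = ¥12,628.61.
Line 2 (4678.07, Merune, 750 units, ¥108,930.00):
Base rate for 4678.07 is ¥5.07/unit.
Origin Merune qualifies under the Quenova–Merune agreement and 4678.07 is covered: preferential rate Free applies instead.
The additional-duty order on 4678.07 targets Asteth, not Merune; it does not apply.
Duty = ¥108,930.00 × 0% = ¥0.00.
Line 3 (3667.64, Merune, 416 units, ¥36,183.68):
Base rate for 3667.64 is 34%.
Origin Merune qualifies under the Quenova–Merune agreement and 3667.64 is covered: preferential rate Free applies instead.
Duty = ¥36,183.68 × 0% = ¥0.00.
Total = ¥12,628.61 + ¥0.00 + ¥0.00 = ¥12,628.61.

¥12,628.61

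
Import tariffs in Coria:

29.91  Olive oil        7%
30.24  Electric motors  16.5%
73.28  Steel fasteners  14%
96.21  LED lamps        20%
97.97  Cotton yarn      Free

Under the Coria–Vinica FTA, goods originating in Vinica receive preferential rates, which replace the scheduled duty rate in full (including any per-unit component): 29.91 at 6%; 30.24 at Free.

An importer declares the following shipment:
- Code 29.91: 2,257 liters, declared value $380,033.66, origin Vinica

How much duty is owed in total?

Line 1 (29.91, Vinica, 2,257 liters, $380,033.66):
Base rate for 29.91 is 7%.
Origin Vinica qualifies under the Coria–Vinica agreement and 29.91 is covered: preferential rate 6% applies instead.
Duty = $380,033.66 × 6% = $22,802.02.

$22,802.02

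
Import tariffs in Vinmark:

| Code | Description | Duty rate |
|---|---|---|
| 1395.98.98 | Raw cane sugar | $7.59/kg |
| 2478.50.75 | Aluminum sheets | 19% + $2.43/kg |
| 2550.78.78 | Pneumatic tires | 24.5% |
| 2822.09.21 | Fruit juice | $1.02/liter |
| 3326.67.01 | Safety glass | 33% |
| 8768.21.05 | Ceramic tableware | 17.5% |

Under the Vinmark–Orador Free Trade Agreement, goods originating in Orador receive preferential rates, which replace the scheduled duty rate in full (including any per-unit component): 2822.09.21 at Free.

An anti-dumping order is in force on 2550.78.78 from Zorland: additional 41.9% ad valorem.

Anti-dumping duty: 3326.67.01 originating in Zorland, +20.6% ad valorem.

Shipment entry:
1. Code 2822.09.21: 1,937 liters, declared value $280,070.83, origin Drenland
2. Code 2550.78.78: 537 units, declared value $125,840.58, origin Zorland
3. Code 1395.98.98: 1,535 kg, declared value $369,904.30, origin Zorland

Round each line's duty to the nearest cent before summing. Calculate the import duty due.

$97,184.54

Line 1 (2822.09.21, Drenland, 1,937 liters, $280,070.83):
Base rate for 2822.09.21 is $1.02/liter.
2822.09.21 has an FTA preferential rate, but origin Drenland is not Orador; base rate stands.
Duty = 1,937 × $1.02 = $1,975.74.
Line 2 (2550.78.78, Zorland, 537 units, $125,840.58):
Base rate for 2550.78.78 is 24.5%.
Additional duty on 2550.78.78 from Zorland: +41.9%. Applied ad valorem rate: 24.5% + 41.9% = 66.4%.
Duty = $125,840.58 × 66.4% = $83,558.15.
Line 3 (1395.98.98, Zorland, 1,535 kg, $369,904.30):
Base rate for 1395.98.98 is $7.59/kg.
Duty = 1,535 × $7.59 = $11,650.65.
Total = $1,975.74 + $83,558.15 + $11,650.65 = $97,184.54.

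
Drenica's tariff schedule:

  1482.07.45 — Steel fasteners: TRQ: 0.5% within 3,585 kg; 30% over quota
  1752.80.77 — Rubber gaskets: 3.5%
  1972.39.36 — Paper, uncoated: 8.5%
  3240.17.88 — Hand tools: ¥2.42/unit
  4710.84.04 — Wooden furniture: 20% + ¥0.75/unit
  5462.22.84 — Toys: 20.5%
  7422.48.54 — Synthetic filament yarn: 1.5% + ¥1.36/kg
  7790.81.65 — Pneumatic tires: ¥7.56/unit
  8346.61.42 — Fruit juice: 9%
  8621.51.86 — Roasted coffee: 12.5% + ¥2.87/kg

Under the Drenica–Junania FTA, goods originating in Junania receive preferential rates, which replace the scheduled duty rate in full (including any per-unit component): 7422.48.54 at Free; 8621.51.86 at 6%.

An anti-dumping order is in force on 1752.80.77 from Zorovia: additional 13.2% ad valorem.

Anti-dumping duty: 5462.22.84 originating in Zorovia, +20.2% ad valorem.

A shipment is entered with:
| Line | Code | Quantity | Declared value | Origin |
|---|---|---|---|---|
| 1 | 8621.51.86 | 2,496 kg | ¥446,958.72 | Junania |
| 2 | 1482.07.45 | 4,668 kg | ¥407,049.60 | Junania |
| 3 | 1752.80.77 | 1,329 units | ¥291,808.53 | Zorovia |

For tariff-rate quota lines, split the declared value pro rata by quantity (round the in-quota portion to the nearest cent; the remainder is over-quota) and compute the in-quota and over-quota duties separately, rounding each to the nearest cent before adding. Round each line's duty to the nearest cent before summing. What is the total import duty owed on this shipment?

¥105,443.88

Line 1 (8621.51.86, Junania, 2,496 kg, ¥446,958.72):
Base rate for 8621.51.86 is 12.5% + ¥2.87/kg.
Origin Junania qualifies under the Drenica–Junania agreement and 8621.51.86 is covered: preferential rate 6% applies instead.
Duty = ¥446,958.72 × 6% = ¥26,817.52.
Line 2 (1482.07.45, Junania, 4,668 kg, ¥407,049.60):
Code 1482.07.45 is under a tariff-rate quota (threshold 3,585 kg). In-quota: 3,585 kg at 0.5%; over-quota: 1,083 kg at 30%.
Pro-rata value split: in-quota = ¥407,049.60 × 3,585/4,668 = ¥312,612.00; over-quota = ¥407,049.60 − ¥312,612.00 = ¥94,437.60.
In-quota duty = ¥312,612.00 × 0.5% = ¥1,563.06. Over-quota duty = ¥94,437.60 × 30% = ¥28,331.28.
Line duty = ¥1,563.06 + ¥28,331.28 = ¥29,894.34.
Line 3 (1752.80.77, Zorovia, 1,329 units, ¥291,808.53):
Base rate for 1752.80.77 is 3.5%.
Additional duty on 1752.80.77 from Zorovia: +13.2%. Applied ad valorem rate: 3.5% + 13.2% = 16.7%.
Duty = ¥291,808.53 × 16.7% = ¥48,732.02.
Total = ¥26,817.52 + ¥29,894.34 + ¥48,732.02 = ¥105,443.88.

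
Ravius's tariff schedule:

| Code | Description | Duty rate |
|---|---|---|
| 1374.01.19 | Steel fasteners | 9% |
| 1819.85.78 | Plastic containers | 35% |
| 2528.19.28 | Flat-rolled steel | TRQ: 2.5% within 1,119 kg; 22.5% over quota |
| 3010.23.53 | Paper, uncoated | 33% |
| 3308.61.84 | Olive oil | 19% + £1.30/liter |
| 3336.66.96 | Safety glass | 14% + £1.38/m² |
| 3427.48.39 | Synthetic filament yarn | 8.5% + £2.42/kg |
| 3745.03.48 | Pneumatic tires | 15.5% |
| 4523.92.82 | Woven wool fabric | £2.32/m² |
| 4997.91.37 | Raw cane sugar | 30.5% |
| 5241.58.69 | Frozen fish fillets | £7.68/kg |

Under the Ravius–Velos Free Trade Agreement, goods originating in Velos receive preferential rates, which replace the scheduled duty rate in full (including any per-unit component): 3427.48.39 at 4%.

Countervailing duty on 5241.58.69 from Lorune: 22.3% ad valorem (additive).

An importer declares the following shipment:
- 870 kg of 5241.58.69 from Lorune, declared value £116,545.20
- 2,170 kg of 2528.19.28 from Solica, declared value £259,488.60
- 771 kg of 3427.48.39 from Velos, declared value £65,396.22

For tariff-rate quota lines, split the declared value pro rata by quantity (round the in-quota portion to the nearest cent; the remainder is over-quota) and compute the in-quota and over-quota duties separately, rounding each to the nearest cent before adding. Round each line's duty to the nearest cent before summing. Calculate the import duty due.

£66,909.96

Line 1 (5241.58.69, Lorune, 870 kg, £116,545.20):
Base rate for 5241.58.69 is £7.68/kg.
Additional duty on 5241.58.69 from Lorune: +22.3% ad valorem. Applied ad valorem rate = 22.3%.
Duty = £116,545.20 × 22.3% + 870 × £7.68 = £32,671.18.
Line 2 (2528.19.28, Solica, 2,170 kg, £259,488.60):
Code 2528.19.28 is under a tariff-rate quota (threshold 1,119 kg). In-quota: 1,119 kg at 2.5%; over-quota: 1,051 kg at 22.5%.
Pro-rata value split: in-quota = £259,488.60 × 1,119/2,170 = £133,810.02; over-quota = £259,488.60 − £133,810.02 = £125,678.58.
In-quota duty = £133,810.02 × 2.5% = £3,345.25. Over-quota duty = £125,678.58 × 22.5% = £28,277.68.
Line duty = £3,345.25 + £28,277.68 = £31,622.93.
Line 3 (3427.48.39, Velos, 771 kg, £65,396.22):
Base rate for 3427.48.39 is 8.5% + £2.42/kg.
Origin Velos qualifies under the Ravius–Velos agreement and 3427.48.39 is covered: preferential rate 4% applies instead.
Duty = £65,396.22 × 4% = £2,615.85.
Total = £32,671.18 + £31,622.93 + £2,615.85 = £66,909.96.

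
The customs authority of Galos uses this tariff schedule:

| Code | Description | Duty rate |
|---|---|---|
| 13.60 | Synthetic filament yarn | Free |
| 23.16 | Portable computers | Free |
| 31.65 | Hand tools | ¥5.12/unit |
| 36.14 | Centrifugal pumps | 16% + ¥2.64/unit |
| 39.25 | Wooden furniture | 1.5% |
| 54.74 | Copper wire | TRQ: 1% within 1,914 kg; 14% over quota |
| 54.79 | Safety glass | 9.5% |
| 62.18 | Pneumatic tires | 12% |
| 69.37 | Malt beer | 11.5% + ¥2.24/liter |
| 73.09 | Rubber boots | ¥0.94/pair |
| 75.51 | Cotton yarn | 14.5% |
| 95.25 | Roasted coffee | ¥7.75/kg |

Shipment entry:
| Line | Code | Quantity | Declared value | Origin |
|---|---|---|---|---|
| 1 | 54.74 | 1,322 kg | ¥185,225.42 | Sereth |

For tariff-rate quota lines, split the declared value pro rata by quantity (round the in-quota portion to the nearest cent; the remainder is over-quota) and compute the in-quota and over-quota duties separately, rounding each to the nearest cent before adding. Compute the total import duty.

Line 1 (54.74, Sereth, 1,322 kg, ¥185,225.42):
Code 54.74 is under a tariff-rate quota (threshold 1,914 kg). Quantity 1,322 kg is within the quota, so the in-quota rate 1% applies to the full value.
Duty = ¥185,225.42 × 1% = ¥1,852.25.

¥1,852.25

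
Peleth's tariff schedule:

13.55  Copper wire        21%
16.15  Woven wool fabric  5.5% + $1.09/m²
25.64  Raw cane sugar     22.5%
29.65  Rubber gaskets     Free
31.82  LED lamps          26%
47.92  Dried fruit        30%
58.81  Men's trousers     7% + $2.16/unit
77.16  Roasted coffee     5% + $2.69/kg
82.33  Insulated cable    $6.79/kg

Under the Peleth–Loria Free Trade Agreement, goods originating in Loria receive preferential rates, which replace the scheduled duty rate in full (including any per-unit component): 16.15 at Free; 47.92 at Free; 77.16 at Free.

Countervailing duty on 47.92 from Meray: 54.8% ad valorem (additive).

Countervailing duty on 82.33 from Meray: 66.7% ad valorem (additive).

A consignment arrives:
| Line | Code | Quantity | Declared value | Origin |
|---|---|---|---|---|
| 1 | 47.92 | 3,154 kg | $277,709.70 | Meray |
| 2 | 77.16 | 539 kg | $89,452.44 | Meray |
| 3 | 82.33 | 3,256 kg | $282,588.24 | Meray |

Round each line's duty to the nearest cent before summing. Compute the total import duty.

Line 1 (47.92, Meray, 3,154 kg, $277,709.70):
Base rate for 47.92 is 30%.
47.92 has an FTA preferential rate, but origin Meray is not Loria; base rate stands.
Additional duty on 47.92 from Meray: +54.8%. Applied ad valorem rate: 30% + 54.8% = 84.8%.
Duty = $277,709.70 × 84.8% = $235,497.83.
Line 2 (77.16, Meray, 539 kg, $89,452.44):
Base rate for 77.16 is 5% + $2.69/kg.
77.16 has an FTA preferential rate, but origin Meray is not Loria; base rate stands.
Duty = $89,452.44 × 5% + 539 × $2.69 = $5,922.53.
Line 3 (82.33, Meray, 3,256 kg, $282,588.24):
Base rate for 82.33 is $6.79/kg.
Additional duty on 82.33 from Meray: +66.7% ad valorem. Applied ad valorem rate = 66.7%.
Duty = $282,588.24 × 66.7% + 3,256 × $6.79 = $210,594.60.
Total = $235,497.83 + $5,922.53 + $210,594.60 = $452,014.96.

$452,014.96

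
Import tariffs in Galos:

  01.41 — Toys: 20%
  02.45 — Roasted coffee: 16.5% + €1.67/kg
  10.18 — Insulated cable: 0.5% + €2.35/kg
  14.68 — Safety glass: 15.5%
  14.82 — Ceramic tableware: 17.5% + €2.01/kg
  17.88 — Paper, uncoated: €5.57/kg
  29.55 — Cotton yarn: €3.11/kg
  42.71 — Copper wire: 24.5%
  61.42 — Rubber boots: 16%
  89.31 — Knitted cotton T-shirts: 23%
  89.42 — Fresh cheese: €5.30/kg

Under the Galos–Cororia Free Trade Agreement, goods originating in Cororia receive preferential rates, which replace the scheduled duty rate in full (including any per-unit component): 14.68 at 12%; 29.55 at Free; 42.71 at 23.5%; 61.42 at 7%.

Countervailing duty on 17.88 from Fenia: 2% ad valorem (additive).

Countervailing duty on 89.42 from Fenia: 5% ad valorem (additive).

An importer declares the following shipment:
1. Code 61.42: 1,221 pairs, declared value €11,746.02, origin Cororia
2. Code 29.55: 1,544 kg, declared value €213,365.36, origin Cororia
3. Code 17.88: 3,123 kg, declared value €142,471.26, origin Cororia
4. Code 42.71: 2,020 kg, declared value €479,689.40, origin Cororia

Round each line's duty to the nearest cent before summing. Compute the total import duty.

€130,944.34

Line 1 (61.42, Cororia, 1,221 pairs, €11,746.02):
Base rate for 61.42 is 16%.
Origin Cororia qualifies under the Galos–Cororia agreement and 61.42 is covered: preferential rate 7% applies instead.
Duty = €11,746.02 × 7% = €822.22.
Line 2 (29.55, Cororia, 1,544 kg, €213,365.36):
Base rate for 29.55 is €3.11/kg.
Origin Cororia qualifies under the Galos–Cororia agreement and 29.55 is covered: preferential rate Free applies instead.
Duty = €213,365.36 × 0% = €0.00.
Line 3 (17.88, Cororia, 3,123 kg, €142,471.26):
Base rate for 17.88 is €5.57/kg.
Origin Cororia is the FTA partner but 17.88 is not on the preference list; base rate stands.
The additional-duty order on 17.88 targets Fenia, not Cororia; it does not apply.
Duty = 3,123 × €5.57 = €17,395.11.
Line 4 (42.71, Cororia, 2,020 kg, €479,689.40):
Base rate for 42.71 is 24.5%.
Origin Cororia qualifies under the Galos–Cororia agreement and 42.71 is covered: preferential rate 23.5% applies instead.
Duty = €479,689.40 × 23.5% = €112,727.01.
Total = €822.22 + €0.00 + €17,395.11 + €112,727.01 = €130,944.34.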